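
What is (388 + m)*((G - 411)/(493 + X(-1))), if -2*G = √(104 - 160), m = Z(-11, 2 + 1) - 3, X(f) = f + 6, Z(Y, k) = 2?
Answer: -53019/166 - 129*I*√14/166 ≈ -319.39 - 2.9077*I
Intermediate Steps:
X(f) = 6 + f
m = -1 (m = 2 - 3 = -1)
G = -I*√14 (G = -√(104 - 160)/2 = -I*√14 ≈ -3.7417*I)
(388 + m)*((G - 411)/(493 + X(-1))) = (388 - 1)*((-I*√14 - 411)/(493 + (6 - 1))) = 387*((-411 - I*√14)/(493 + 5)) = 387*((-411 - I*√14)/498) = 387*((-411 - I*√14)*(1/498)) = 387*(-137/166 - I*√14/498) = -53019/166 - 129*I*√14/166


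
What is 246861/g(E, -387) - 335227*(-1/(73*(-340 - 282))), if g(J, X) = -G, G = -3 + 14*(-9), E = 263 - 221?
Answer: 3721908761/1952458 ≈ 1906.3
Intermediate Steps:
E = 42
G = -129 (G = -3 - 126 = -129)
g(J, X) = 129 (g(J, X) = -1*(-129) = 129)
246861/g(E, -387) - 335227*(-1/(73*(-340 - 282))) = 246861/129 - 335227*(-1/(73*(-340 - 282))) = 246861*(1/129) - 335227/((-622*(-73))) = 82287/43 - 335227/45406 = 3721908761/1952458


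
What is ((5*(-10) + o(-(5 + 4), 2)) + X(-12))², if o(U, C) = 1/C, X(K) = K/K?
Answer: 9409/4 ≈ 2352.3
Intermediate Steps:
X(K) = 1
((5*(-10) + o(-(5 + 4), 2)) + X(-12))² = ((5*(-10) + 1/2) + 1)² = ((-50 + ½) + 1)² = (-99/2 + 1)² = (-97/2)² = 9409/4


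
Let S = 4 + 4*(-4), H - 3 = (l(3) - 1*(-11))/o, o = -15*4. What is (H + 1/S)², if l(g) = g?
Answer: 25921/3600 ≈ 7.2003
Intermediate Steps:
o = -60
H = 83/30 (H = 3 + (3 - 1*(-11))/(-60) = 3 + (3 + 11)*(-1/60) = 3 + 14*(-1/60) = 3 - 7/30 = 83/30 ≈ 2.7667)
S = -12 (S = 4 - 16 = -12)
(H + 1/S)² = (83/30 + 1/(-12))² = (83/30 - 1/12)² = (161/60)² = 25921/3600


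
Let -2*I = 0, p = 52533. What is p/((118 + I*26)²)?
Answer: 52533/13924 ≈ 3.7728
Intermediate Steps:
I = 0 (I = -½*0 = 0)
p/((118 + I*26)²) = 52533/((118 + 0*26)²) = 52533/((118 + 0)²) = 52533/(118²) = 52533/13924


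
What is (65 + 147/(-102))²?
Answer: 4669921/1156 ≈ 4039.7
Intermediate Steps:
(65 + 147/(-102))² = (65 + 147*(-1/102))² = (65 - 49/34)² = (2161/34)² = 4669921/1156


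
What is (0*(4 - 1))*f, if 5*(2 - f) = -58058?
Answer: 0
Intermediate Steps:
f = 58068/5 (f = 2 - ⅕*(-58058) = 2 + 58058/5 = 58068/5 ≈ 11614.)
(0*(4 - 1))*f = (0*(4 - 1))*(58068/5) = (0*3)*(58068/5) = 0*(58068/5) = 0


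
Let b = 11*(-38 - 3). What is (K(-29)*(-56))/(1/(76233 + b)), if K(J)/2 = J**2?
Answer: -7138058144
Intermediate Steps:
K(J) = 2*J**2
b = -451 (b = 11*(-41) = -451)
(K(-29)*(-56))/(1/(76233 + b)) = ((2*(-29)**2)*(-56))/(1/(76233 - 451)) = ((2*841)*(-56))/(1/75782) = (1682*(-56))/(1/75782) = -94192*75782 = -7138058144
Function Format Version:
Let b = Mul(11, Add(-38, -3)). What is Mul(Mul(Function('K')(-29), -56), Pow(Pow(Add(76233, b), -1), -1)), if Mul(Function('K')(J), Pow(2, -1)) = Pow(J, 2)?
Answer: -7138058144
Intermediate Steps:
Function('K')(J) = Mul(2, Pow(J, 2))
b = -451 (b = Mul(11, -41) = -451)
Mul(Mul(Function('K')(-29), -56), Pow(Pow(Add(76233, b), -1), -1)) = Mul(Mul(Mul(2, Pow(-29, 2)), -56), Pow(Pow(Add(76233, -451), -1), -1)) = Mul(Mul(Mul(2, 841), -56), Pow(Pow(75782, -1), -1)) = Mul(Mul(1682, -56), Pow(Rational(1, 75782), -1)) = Mul(-94192, 75782) = -7138058144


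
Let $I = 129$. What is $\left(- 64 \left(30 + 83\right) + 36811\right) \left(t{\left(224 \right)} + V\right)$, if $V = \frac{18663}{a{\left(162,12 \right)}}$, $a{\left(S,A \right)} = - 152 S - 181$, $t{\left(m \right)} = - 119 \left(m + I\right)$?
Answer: $- \frac{2801944179322}{2255} \approx -1.2425 \cdot 10^{9}$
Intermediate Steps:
$t{\left(m \right)} = -15351 - 119 m$ ($t{\left(m \right)} = - 119 \left(m + 129\right) = - 119 \left(129 + m\right) = -15351 - 119 m$)
$a{\left(S,A \right)} = -181 - 152 S$
$V = - \frac{18663}{24805}$ ($V = \frac{18663}{-181 - 24624} = \frac{18663}{-24805} = 18663 \left(- \frac{1}{24805}\right) = - \frac{18663}{24805} \approx -0.75239$)
$\left(- 64 \left(30 + 83\right) + 36811\right) \left(t{\left(224 \right)} + V\right) = \left(- 64 \left(30 + 83\right) + 36811\right) \left(\left(-15351 - 26656\right) - \frac{18663}{24805}\right) = \left(\left(-64\right) 113 + 36811\right) \left(\left(-15351 - 26656\right) - \frac{18663}{24805}\right) = \left(-7232 + 36811\right) \left(-42007 - \frac{18663}{24805}\right) = 29579 \left(- \frac{1042002298}{24805}\right) = - \frac{2801944179322}{2255}$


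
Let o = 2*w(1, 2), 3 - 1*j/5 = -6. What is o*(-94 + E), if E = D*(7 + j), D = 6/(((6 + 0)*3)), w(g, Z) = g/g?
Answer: -460/3 ≈ -153.33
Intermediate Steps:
w(g, Z) = 1
j = 45 (j = 15 - 5*(-6) = 15 + 30 = 45)
o = 2 (o = 2*1 = 2)
D = ⅓ (D = 6/((6*3)) = 6/18 = 6*(1/18) = ⅓ ≈ 0.33333)
E = 52/3 (E = (7 + 45)/3 = (⅓)*52 = 52/3 ≈ 17.333)
o*(-94 + E) = 2*(-94 + 52/3) = 2*(-230/3) = -460/3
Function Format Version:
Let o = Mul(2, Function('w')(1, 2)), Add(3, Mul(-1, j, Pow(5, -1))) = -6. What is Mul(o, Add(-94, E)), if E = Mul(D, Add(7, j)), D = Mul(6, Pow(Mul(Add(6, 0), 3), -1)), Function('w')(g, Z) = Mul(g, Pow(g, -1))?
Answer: Rational(-460, 3) ≈ -153.33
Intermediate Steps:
Function('w')(g, Z) = 1
j = 45 (j = Add(15, Mul(-5, -6)) = Add(15, 30) = 45)
o = 2 (o = Mul(2, 1) = 2)
D = Rational(1, 3) (D = Mul(6, Pow(Mul(6, 3), -1)) = Mul(6, Pow(18, -1)) = Mul(6, Rational(1, 18)) = Rational(1, 3) ≈ 0.33333)
E = Rational(52, 3) (E = Mul(Rational(1, 3), Add(7, 45)) = Mul(Rational(1, 3), 52) = Rational(52, 3) ≈ 17.333)
Mul(o, Add(-94, E)) = Mul(2, Add(-94, Rational(52, 3))) = Mul(2, Rational(-230, 3)) = Rational(-460, 3)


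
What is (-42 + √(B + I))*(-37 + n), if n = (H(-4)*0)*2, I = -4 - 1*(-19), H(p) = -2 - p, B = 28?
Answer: 1554 - 37*√43 ≈ 1311.4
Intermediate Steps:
I = 15 (I = -4 + 19 = 15)
n = 0 (n = ((-2 - 1*(-4))*0)*2 = ((-2 + 4)*0)*2 = (2*0)*2 = 0*2 = 0)
(-42 + √(B + I))*(-37 + n) = (-42 + √(28 + 15))*(-37 + 0) = (-42 + √43)*(-37) = 1554 - 37*√43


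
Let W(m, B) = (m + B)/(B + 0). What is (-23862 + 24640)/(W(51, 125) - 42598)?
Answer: -48625/2662287 ≈ -0.018264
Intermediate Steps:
W(m, B) = (B + m)/B
(-23862 + 24640)/(W(51, 125) - 42598) = (-23862 + 24640)/((125 + 51)/125 - 42598) = 778/((1/125)*176 - 42598) = 778/(176/125 - 42598) = 778/(-5324574/125) = 778*(-125/5324574) = -48625/2662287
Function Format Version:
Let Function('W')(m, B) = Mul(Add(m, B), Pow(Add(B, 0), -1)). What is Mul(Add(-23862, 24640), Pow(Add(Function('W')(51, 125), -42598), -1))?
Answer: Rational(-48625, 2662287) ≈ -0.018264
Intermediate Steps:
Function('W')(m, B) = Mul(Pow(B, -1), Add(B, m)) (Function('W')(m, B) = Mul(Add(B, m), Pow(B, -1)) = Mul(Pow(B, -1), Add(B, m)))
Mul(Add(-23862, 24640), Pow(Add(Function('W')(51, 125), -42598), -1)) = Mul(Add(-23862, 24640), Pow(Add(Mul(Pow(125, -1), Add(125, 51)), -42598), -1)) = Mul(778, Pow(Add(Mul(Rational(1, 125), 176), -42598), -1)) = Mul(778, Pow(Add(Rational(176, 125), -42598), -1)) = Mul(778, Pow(Rational(-5324574, 125), -1)) = Mul(778, Rational(-125, 5324574)) = Rational(-48625, 2662287)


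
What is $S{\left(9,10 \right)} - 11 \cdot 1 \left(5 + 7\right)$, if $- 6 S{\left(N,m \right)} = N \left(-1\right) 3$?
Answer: $- \frac{255}{2} \approx -127.5$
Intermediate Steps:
$S{\left(N,m \right)} = \frac{N}{2}$ ($S{\left(N,m \right)} = - \frac{N \left(-1\right) 3}{6} = - \frac{- N 3}{6} = - \frac{\left(-3\right) N}{6} = \frac{N}{2}$)
$S{\left(9,10 \right)} - 11 \cdot 1 \left(5 + 7\right) = \frac{1}{2} \cdot 9 - 11 \cdot 1 \left(5 + 7\right) = \frac{9}{2} - 11 \cdot 1 \cdot 12 = \frac{9}{2} - 132 = - \frac{255}{2}$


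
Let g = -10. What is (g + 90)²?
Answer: 6400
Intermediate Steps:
(g + 90)² = (-10 + 90)² = 80² = 6400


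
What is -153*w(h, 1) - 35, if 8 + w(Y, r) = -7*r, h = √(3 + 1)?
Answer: 2260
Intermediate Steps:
h = 2 (h = √4 = 2)
w(Y, r) = -8 - 7*r
-153*w(h, 1) - 35 = -153*(-8 - 7*1) - 35 = -153*(-8 - 7) - 35 = -153*(-15) - 35 = 2295 - 35 = 2260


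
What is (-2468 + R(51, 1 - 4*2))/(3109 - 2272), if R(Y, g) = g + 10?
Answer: -2465/837 ≈ -2.9450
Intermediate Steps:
R(Y, g) = 10 + g
(-2468 + R(51, 1 - 4*2))/(3109 - 2272) = (-2468 + (10 + (1 - 4*2)))/(3109 - 2272) = (-2468 + (10 + (1 - 8)))/837 = (-2468 + (10 - 7))*(1/837) = (-2468 + 3)*(1/837) = -2465*1/837 = -2465/837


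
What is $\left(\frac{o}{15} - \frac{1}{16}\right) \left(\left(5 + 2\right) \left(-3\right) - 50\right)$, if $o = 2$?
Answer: $- \frac{1207}{240} \approx -5.0292$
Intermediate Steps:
$\left(\frac{o}{15} - \frac{1}{16}\right) \left(\left(5 + 2\right) \left(-3\right) - 50\right) = \left(\frac{2}{15} - \frac{1}{16}\right) \left(\left(5 + 2\right) \left(-3\right) - 50\right) = \left(2 \cdot \frac{1}{15} - \frac{1}{16}\right) \left(7 \left(-3\right) - 50\right) = \left(\frac{2}{15} - \frac{1}{16}\right) \left(-21 - 50\right) = \frac{17}{240} \left(-71\right) = - \frac{1207}{240}$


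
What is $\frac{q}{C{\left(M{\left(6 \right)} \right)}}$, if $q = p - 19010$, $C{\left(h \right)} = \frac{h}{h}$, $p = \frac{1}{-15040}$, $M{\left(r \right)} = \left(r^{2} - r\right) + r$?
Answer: $- \frac{285910401}{15040} \approx -19010.0$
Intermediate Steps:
$M{\left(r \right)} = r^{2}$
$p = - \frac{1}{15040} \approx -6.6489 \cdot 10^{-5}$
$C{\left(h \right)} = 1$
$q = - \frac{285910401}{15040}$ ($q = - \frac{1}{15040} - 19010 = - \frac{285910401}{15040} \approx -19010.0$)
$\frac{q}{C{\left(M{\left(6 \right)} \right)}} = - \frac{285910401}{15040 \cdot 1} = \left(- \frac{285910401}{15040}\right) 1 = - \frac{285910401}{15040}$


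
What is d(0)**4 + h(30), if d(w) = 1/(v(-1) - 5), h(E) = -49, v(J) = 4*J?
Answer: -321488/6561 ≈ -49.000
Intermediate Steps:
d(w) = -1/9 (d(w) = 1/(4*(-1) - 5) = 1/(-4 - 5) = 1/(-9) = -1/9)
d(0)**4 + h(30) = (-1/9)**4 - 49 = 1/6561 - 49 = -321488/6561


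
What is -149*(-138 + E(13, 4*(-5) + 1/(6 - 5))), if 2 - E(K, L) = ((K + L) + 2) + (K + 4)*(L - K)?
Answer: -61388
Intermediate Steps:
E(K, L) = -K - L - (4 + K)*(L - K) (E(K, L) = 2 - (((K + L) + 2) + (K + 4)*(L - K)) = 2 - ((2 + K + L) + (4 + K)*(L - K)) = 2 - (2 + K + L + (4 + K)*(L - K)) = 2 + (-2 - K - L - (4 + K)*(L - K)) = -K - L - (4 + K)*(L - K))
-149*(-138 + E(13, 4*(-5) + 1/(6 - 5))) = -149*(-138 + (13² - 5*(4*(-5) + 1/(6 - 5)) + 3*13 - 1*13*(4*(-5) + 1/(6 - 5)))) = -149*(-138 + (169 - 5*(-20 + 1/1) + 39 - 1*13*(-20 + 1/1))) = -149*(-138 + (169 - 5*(-20 + 1) + 39 - 1*13*(-20 + 1))) = -149*(-138 + (169 - 5*(-19) + 39 - 1*13*(-19))) = -149*(-138 + (169 + 95 + 39 + 247)) = -149*(-138 + 550) = -149*412 = -61388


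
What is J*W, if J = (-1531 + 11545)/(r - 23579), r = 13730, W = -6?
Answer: 20028/3283 ≈ 6.1005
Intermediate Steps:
J = -3338/3283 (J = (-1531 + 11545)/(13730 - 23579) = 10014/(-9849) = 10014*(-1/9849) = -3338/3283 ≈ -1.0168)
J*W = -3338/3283*(-6) = 20028/3283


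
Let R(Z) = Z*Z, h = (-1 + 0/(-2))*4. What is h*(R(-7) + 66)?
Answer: -460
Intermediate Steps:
h = -4 (h = (-1 + 0*(-½))*4 = (-1 + 0)*4 = -1*4 = -4)
R(Z) = Z²
h*(R(-7) + 66) = -4*((-7)² + 66) = -4*(49 + 66) = -4*115 = -460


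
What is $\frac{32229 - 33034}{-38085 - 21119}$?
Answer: $\frac{805}{59204} \approx 0.013597$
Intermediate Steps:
$\frac{32229 - 33034}{-38085 - 21119} = - \frac{805}{-59204} = \left(-805\right) \left(- \frac{1}{59204}\right) = \frac{805}{59204}$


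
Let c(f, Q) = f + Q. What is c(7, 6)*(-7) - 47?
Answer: -138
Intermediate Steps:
c(f, Q) = Q + f
c(7, 6)*(-7) - 47 = (6 + 7)*(-7) - 47 = 13*(-7) - 47 = -91 - 47 = -138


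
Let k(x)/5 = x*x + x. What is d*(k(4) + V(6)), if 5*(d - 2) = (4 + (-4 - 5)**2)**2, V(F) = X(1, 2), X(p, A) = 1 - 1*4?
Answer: 140359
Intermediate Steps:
k(x) = 5*x + 5*x**2 (k(x) = 5*(x*x + x) = 5*(x**2 + x) = 5*(x + x**2) = 5*x + 5*x**2)
X(p, A) = -3 (X(p, A) = 1 - 4 = -3)
V(F) = -3
d = 1447 (d = 2 + (4 + (-4 - 5)**2)**2/5 = 2 + (4 + (-9)**2)**2/5 = 2 + (4 + 81)**2/5 = 2 + (1/5)*85**2 = 2 + (1/5)*7225 = 2 + 1445 = 1447)
d*(k(4) + V(6)) = 1447*(5*4*(1 + 4) - 3) = 1447*(5*4*5 - 3) = 1447*(100 - 3) = 1447*97 = 140359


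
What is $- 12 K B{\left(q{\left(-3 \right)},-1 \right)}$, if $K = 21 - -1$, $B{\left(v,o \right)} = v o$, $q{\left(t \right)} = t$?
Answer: $-792$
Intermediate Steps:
$B{\left(v,o \right)} = o v$
$K = 22$ ($K = 21 + 1 = 22$)
$- 12 K B{\left(q{\left(-3 \right)},-1 \right)} = \left(-12\right) 22 \left(\left(-1\right) \left(-3\right)\right) = \left(-264\right) 3 = -792$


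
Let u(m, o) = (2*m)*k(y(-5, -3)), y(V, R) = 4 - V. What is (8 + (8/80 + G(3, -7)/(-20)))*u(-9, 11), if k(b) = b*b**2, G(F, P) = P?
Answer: -1108809/10 ≈ -1.1088e+5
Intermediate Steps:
k(b) = b**3
u(m, o) = 1458*m (u(m, o) = (2*m)*(4 - 1*(-5))**3 = (2*m)*(4 + 5)**3 = (2*m)*9**3 = (2*m)*729 = 1458*m)
(8 + (8/80 + G(3, -7)/(-20)))*u(-9, 11) = (8 + (8/80 - 7/(-20)))*(1458*(-9)) = (8 + (8*(1/80) - 7*(-1/20)))*(-13122) = (8 + (1/10 + 7/20))*(-13122) = (8 + 9/20)*(-13122) = (169/20)*(-13122) = -1108809/10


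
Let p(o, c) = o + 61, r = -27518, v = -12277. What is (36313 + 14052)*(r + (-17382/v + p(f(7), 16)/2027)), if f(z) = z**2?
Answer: -34488039506878370/24885479 ≈ -1.3859e+9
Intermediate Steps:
p(o, c) = 61 + o
(36313 + 14052)*(r + (-17382/v + p(f(7), 16)/2027)) = (36313 + 14052)*(-27518 + (-17382/(-12277) + (61 + 7**2)/2027)) = 50365*(-27518 + (-17382*(-1/12277) + (61 + 49)*(1/2027))) = 50365*(-27518 + (17382/12277 + 110*(1/2027))) = 50365*(-27518 + (17382/12277 + 110/2027)) = 50365*(-27518 + 36583784/24885479) = 50365*(-684762027338/24885479) = -34488039506878370/24885479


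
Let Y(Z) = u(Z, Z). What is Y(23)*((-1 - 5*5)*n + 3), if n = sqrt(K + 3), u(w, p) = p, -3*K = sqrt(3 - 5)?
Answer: 69 - 598*sqrt(27 - 3*I*sqrt(2))/3 ≈ -969.94 + 81.129*I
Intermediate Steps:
K = -I*sqrt(2)/3 (K = -sqrt(3 - 5)/3 = -I*sqrt(2)/3 ≈ -0.4714*I)
n = sqrt(3 - I*sqrt(2)/3) (n = sqrt(-I*sqrt(2)/3 + 3) = sqrt(3 - I*sqrt(2)/3) ≈ 1.7374 - 0.13567*I)
Y(Z) = Z
Y(23)*((-1 - 5*5)*n + 3) = 23*((-1 - 5*5)*(sqrt(27 - 3*I*sqrt(2))/3) + 3) = 23*((-1 - 1*25)*(sqrt(27 - 3*I*sqrt(2))/3) + 3) = 23*((-1 - 25)*(sqrt(27 - 3*I*sqrt(2))/3) + 3) = 23*(-26*sqrt(27 - 3*I*sqrt(2))/3 + 3) = 23*(3 - 26*sqrt(27 - 3*I*sqrt(2))/3) = 69 - 598*sqrt(27 - 3*I*sqrt(2))/3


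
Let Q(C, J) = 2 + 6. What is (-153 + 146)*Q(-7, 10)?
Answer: -56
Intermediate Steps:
Q(C, J) = 8
(-153 + 146)*Q(-7, 10) = (-153 + 146)*8 = -7*8 = -56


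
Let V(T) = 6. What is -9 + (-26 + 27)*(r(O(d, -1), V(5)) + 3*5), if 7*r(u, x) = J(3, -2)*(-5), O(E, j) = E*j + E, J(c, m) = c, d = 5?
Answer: 27/7 ≈ 3.8571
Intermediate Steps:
O(E, j) = E + E*j
r(u, x) = -15/7 (r(u, x) = (3*(-5))/7 = (⅐)*(-15) = -15/7)
-9 + (-26 + 27)*(r(O(d, -1), V(5)) + 3*5) = -9 + (-26 + 27)*(-15/7 + 3*5) = -9 + 1*(-15/7 + 15) = -9 + 1*(90/7) = -9 + 90/7 = 27/7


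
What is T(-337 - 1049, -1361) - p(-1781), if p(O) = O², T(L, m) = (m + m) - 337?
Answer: -3175020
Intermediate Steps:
T(L, m) = -337 + 2*m (T(L, m) = 2*m - 337 = -337 + 2*m)
T(-337 - 1049, -1361) - p(-1781) = (-337 + 2*(-1361)) - 1*(-1781)² = (-337 - 2722) - 1*3171961 = -3059 - 3171961 = -3175020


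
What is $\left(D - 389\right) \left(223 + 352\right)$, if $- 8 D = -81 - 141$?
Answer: $- \frac{830875}{4} \approx -2.0772 \cdot 10^{5}$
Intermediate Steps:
$D = \frac{111}{4}$ ($D = - \frac{-81 - 141}{8} = \left(- \frac{1}{8}\right) \left(-222\right) = \frac{111}{4} \approx 27.75$)
$\left(D - 389\right) \left(223 + 352\right) = \left(\frac{111}{4} - 389\right) \left(223 + 352\right) = \left(- \frac{1445}{4}\right) 575 = - \frac{830875}{4}$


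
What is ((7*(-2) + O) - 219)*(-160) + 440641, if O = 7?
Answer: 476801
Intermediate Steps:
((7*(-2) + O) - 219)*(-160) + 440641 = ((7*(-2) + 7) - 219)*(-160) + 440641 = ((-14 + 7) - 219)*(-160) + 440641 = (-7 - 219)*(-160) + 440641 = -226*(-160) + 440641 = 36160 + 440641 = 476801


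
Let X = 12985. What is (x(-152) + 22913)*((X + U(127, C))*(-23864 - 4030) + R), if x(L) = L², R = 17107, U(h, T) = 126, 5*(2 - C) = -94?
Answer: -16828468761159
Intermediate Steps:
C = 104/5 (C = 2 - ⅕*(-94) = 2 + 94/5 = 104/5 ≈ 20.800)
(x(-152) + 22913)*((X + U(127, C))*(-23864 - 4030) + R) = ((-152)² + 22913)*((12985 + 126)*(-23864 - 4030) + 17107) = (23104 + 22913)*(13111*(-27894) + 17107) = 46017*(-365718234 + 17107) = 46017*(-365701127) = -16828468761159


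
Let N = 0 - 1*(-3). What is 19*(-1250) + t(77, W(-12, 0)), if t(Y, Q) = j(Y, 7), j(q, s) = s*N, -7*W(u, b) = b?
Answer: -23729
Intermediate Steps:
W(u, b) = -b/7
N = 3 (N = 0 + 3 = 3)
j(q, s) = 3*s (j(q, s) = s*3 = 3*s)
t(Y, Q) = 21 (t(Y, Q) = 3*7 = 21)
19*(-1250) + t(77, W(-12, 0)) = 19*(-1250) + 21 = -23750 + 21 = -23729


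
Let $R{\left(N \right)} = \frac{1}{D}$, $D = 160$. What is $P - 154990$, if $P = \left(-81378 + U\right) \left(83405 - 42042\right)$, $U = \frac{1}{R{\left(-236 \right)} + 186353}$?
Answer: $- \frac{100368035702777044}{29816481} \approx -3.3662 \cdot 10^{9}$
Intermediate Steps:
$R{\left(N \right)} = \frac{1}{160}$
$U = \frac{160}{29816481}$ ($U = \frac{1}{\frac{1}{160} + 186353} = \frac{1}{\frac{29816481}{160}} = \frac{160}{29816481} \approx 5.3662 \cdot 10^{-6}$)
$P = - \frac{100363414446386854}{29816481}$ ($P = \left(-81378 + \frac{160}{29816481}\right) \left(83405 - 42042\right) = \left(- \frac{2426405590658}{29816481}\right) 41363 = - \frac{100363414446386854}{29816481} \approx -3.366 \cdot 10^{9}$)
$P - 154990 = - \frac{100363414446386854}{29816481} - 154990 = - \frac{100368035702777044}{29816481}$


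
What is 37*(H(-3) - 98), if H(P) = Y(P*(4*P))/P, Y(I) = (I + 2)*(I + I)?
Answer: -37370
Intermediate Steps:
Y(I) = 2*I*(2 + I) (Y(I) = (2 + I)*(2*I) = 2*I*(2 + I))
H(P) = 8*P*(2 + 4*P²) (H(P) = (2*(P*(4*P))*(2 + P*(4*P)))/P = (2*(4*P²)*(2 + 4*P²))/P = (8*P²*(2 + 4*P²))/P = 8*P*(2 + 4*P²))
37*(H(-3) - 98) = 37*((16*(-3) + 32*(-3)³) - 98) = 37*((-48 + 32*(-27)) - 98) = 37*((-48 - 864) - 98) = 37*(-912 - 98) = 37*(-1010) = -37370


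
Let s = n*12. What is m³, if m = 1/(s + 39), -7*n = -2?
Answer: 343/26198073 ≈ 1.3093e-5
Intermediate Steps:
n = 2/7 (n = -⅐*(-2) = 2/7 ≈ 0.28571)
s = 24/7 (s = (2/7)*12 = 24/7 ≈ 3.4286)
m = 7/297 (m = 1/(24/7 + 39) = 1/(297/7) = 7/297 ≈ 0.023569)
m³ = (7/297)³ = 343/26198073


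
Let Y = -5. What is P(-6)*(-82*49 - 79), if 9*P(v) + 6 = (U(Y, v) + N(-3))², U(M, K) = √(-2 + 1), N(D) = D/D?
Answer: 8194/3 - 8194*I/9 ≈ 2731.3 - 910.44*I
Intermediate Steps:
N(D) = 1
U(M, K) = I (U(M, K) = √(-1) = I)
P(v) = -⅔ + (1 + I)²/9 (P(v) = -⅔ + (I + 1)²/9 = -⅔ + (1 + I)²/9)
P(-6)*(-82*49 - 79) = (-⅔ + 2*I/9)*(-82*49 - 79) = (-⅔ + 2*I/9)*(-4018 - 79) = (-⅔ + 2*I/9)*(-4097) = 8194/3 - 8194*I/9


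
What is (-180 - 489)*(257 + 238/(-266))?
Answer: -3255354/19 ≈ -1.7133e+5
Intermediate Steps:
(-180 - 489)*(257 + 238/(-266)) = -669*(257 + 238*(-1/266)) = -669*(257 - 17/19) = -669*4866/19 = -3255354/19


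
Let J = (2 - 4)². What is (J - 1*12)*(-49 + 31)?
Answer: 144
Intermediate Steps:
J = 4 (J = (-2)² = 4)
(J - 1*12)*(-49 + 31) = (4 - 1*12)*(-49 + 31) = (4 - 12)*(-18) = -8*(-18) = 144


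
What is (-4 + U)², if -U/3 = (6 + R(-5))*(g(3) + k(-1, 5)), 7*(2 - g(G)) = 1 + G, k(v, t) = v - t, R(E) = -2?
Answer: 126736/49 ≈ 2586.4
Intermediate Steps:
g(G) = 13/7 - G/7 (g(G) = 2 - (1 + G)/7 = 2 + (-⅐ - G/7) = 13/7 - G/7)
U = 384/7 (U = -3*(6 - 2)*((13/7 - ⅐*3) + (-1 - 1*5)) = -12*((13/7 - 3/7) + (-1 - 5)) = -12*(10/7 - 6) = -12*(-32)/7 = -3*(-128/7) = 384/7 ≈ 54.857)
(-4 + U)² = (-4 + 384/7)² = (356/7)² = 126736/49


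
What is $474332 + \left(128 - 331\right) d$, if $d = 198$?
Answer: $434138$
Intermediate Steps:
$474332 + \left(128 - 331\right) d = 474332 + \left(128 - 331\right) 198 = 474332 - 40194 = 434138$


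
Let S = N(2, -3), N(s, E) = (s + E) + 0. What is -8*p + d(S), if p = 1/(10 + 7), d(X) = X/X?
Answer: 9/17 ≈ 0.52941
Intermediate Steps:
N(s, E) = E + s (N(s, E) = (E + s) + 0 = E + s)
S = -1 (S = -3 + 2 = -1)
d(X) = 1
p = 1/17 ≈ 0.058824
-8*p + d(S) = -8*1/17 + 1 = -8/17 + 1 = 9/17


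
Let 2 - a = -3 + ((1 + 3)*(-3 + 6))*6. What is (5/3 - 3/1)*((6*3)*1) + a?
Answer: -91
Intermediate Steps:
a = -67 (a = 2 - (-3 + ((1 + 3)*(-3 + 6))*6) = 2 - (-3 + (4*3)*6) = 2 - (-3 + 12*6) = 2 - (-3 + 72) = 2 - 1*69 = 2 - 69 = -67)
(5/3 - 3/1)*((6*3)*1) + a = (5/3 - 3/1)*((6*3)*1) - 67 = (5*(⅓) - 3*1)*(18*1) - 67 = (5/3 - 3)*18 - 67 = -4/3*18 - 67 = -24 - 67 = -91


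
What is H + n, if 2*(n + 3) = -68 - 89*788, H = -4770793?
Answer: -4805896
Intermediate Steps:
n = -35103 (n = -3 + (-68 - 89*788)/2 = -3 + (-68 - 70132)/2 = -3 + (½)*(-70200) = -3 - 35100 = -35103)
H + n = -4770793 - 35103 = -4805896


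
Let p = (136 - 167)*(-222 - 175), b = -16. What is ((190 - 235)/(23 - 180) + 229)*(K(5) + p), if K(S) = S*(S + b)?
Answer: 441047496/157 ≈ 2.8092e+6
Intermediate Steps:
K(S) = S*(-16 + S) (K(S) = S*(S - 16) = S*(-16 + S))
p = 12307 (p = -31*(-397) = 12307)
((190 - 235)/(23 - 180) + 229)*(K(5) + p) = ((190 - 235)/(23 - 180) + 229)*(5*(-16 + 5) + 12307) = (-45/(-157) + 229)*(5*(-11) + 12307) = (-45*(-1/157) + 229)*(-55 + 12307) = (45/157 + 229)*12252 = (35998/157)*12252 = 441047496/157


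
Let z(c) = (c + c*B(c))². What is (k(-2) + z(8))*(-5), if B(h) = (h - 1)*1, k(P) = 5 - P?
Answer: -20515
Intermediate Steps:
B(h) = -1 + h (B(h) = (-1 + h)*1 = -1 + h)
z(c) = (c + c*(-1 + c))²
(k(-2) + z(8))*(-5) = ((5 - 1*(-2)) + 8⁴)*(-5) = ((5 + 2) + 4096)*(-5) = (7 + 4096)*(-5) = 4103*(-5) = -20515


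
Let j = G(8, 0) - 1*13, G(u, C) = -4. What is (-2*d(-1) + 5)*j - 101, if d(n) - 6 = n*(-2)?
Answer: 86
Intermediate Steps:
d(n) = 6 - 2*n (d(n) = 6 + n*(-2) = 6 - 2*n)
j = -17 (j = -4 - 1*13 = -4 - 13 = -17)
(-2*d(-1) + 5)*j - 101 = (-2*(6 - 2*(-1)) + 5)*(-17) - 101 = (-2*(6 + 2) + 5)*(-17) - 101 = (-2*8 + 5)*(-17) - 101 = (-16 + 5)*(-17) - 101 = -11*(-17) - 101 = 187 - 101 = 86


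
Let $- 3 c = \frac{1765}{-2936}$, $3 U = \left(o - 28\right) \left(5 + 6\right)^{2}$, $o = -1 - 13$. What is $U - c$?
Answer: $- \frac{14922517}{8808} \approx -1694.2$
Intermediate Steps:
$o = -14$ ($o = -1 - 13 = -14$)
$U = -1694$ ($U = \frac{\left(-14 - 28\right) \left(5 + 6\right)^{2}}{3} = \frac{\left(-42\right) 11^{2}}{3} = \frac{\left(-42\right) 121}{3} = \frac{1}{3} \left(-5082\right) = -1694$)
$c = \frac{1765}{8808}$ ($c = - \frac{1765 \frac{1}{-2936}}{3} = - \frac{1765 \left(- \frac{1}{2936}\right)}{3} = \left(- \frac{1}{3}\right) \left(- \frac{1765}{2936}\right) = \frac{1765}{8808} \approx 0.20039$)
$U - c = -1694 - \frac{1765}{8808} = - \frac{14922517}{8808}$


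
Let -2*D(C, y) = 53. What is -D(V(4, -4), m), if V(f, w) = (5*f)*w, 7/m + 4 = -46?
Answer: 53/2 ≈ 26.500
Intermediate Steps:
m = -7/50 (m = 7/(-4 - 46) = 7/(-50) = 7*(-1/50) = -7/50 ≈ -0.14000)
V(f, w) = 5*f*w
D(C, y) = -53/2 (D(C, y) = -½*53 = -53/2)
-D(V(4, -4), m) = -1*(-53/2) = 53/2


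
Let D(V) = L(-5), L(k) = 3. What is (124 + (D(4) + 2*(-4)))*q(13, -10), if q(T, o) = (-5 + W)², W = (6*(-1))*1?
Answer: 14399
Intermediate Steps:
W = -6 (W = -6*1 = -6)
q(T, o) = 121 (q(T, o) = (-5 - 6)² = (-11)² = 121)
D(V) = 3
(124 + (D(4) + 2*(-4)))*q(13, -10) = (124 + (3 + 2*(-4)))*121 = (124 + (3 - 8))*121 = (124 - 5)*121 = 119*121 = 14399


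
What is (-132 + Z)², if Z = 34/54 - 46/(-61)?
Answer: 46278765625/2712609 ≈ 17061.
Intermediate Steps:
Z = 2279/1647 (Z = 34*(1/54) - 46*(-1/61) = 17/27 + 46/61 = 2279/1647 ≈ 1.3837)
(-132 + Z)² = (-132 + 2279/1647)² = (-215125/1647)² = 46278765625/2712609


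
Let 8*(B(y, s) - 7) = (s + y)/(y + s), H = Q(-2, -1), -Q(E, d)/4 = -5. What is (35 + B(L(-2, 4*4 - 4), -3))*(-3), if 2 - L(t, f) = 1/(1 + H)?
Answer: -1011/8 ≈ -126.38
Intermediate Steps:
Q(E, d) = 20 (Q(E, d) = -4*(-5) = 20)
H = 20
L(t, f) = 41/21 (L(t, f) = 2 - 1/(1 + 20) = 2 - 1/21 = 41/21)
B(y, s) = 57/8 (B(y, s) = 7 + ((s + y)/(y + s))/8 = 7 + ((s + y)/(s + y))/8 = 7 + (1/8)*1 = 7 + 1/8 = 57/8)
(35 + B(L(-2, 4*4 - 4), -3))*(-3) = (35 + 57/8)*(-3) = (337/8)*(-3) = -1011/8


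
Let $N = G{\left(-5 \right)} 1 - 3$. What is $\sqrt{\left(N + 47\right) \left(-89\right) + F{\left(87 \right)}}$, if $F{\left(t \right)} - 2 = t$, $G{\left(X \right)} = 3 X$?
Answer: $2 i \sqrt{623} \approx 49.92 i$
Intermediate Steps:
$N = -18$ ($N = 3 \left(-5\right) 1 - 3 = \left(-15\right) 1 - 3 = -15 - 3 = -18$)
$F{\left(t \right)} = 2 + t$
$\sqrt{\left(N + 47\right) \left(-89\right) + F{\left(87 \right)}} = \sqrt{\left(-18 + 47\right) \left(-89\right) + \left(2 + 87\right)} = \sqrt{29 \left(-89\right) + 89} = \sqrt{-2581 + 89} = \sqrt{-2492} = 2 i \sqrt{623}$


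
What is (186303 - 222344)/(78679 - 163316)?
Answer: 36041/84637 ≈ 0.42583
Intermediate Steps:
(186303 - 222344)/(78679 - 163316) = -36041/(-84637) = -36041*(-1/84637) = 36041/84637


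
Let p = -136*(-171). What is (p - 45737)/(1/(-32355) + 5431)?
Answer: -727372755/175720004 ≈ -4.1394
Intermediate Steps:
p = 23256
(p - 45737)/(1/(-32355) + 5431) = (23256 - 45737)/(1/(-32355) + 5431) = -22481/(-1/32355 + 5431) = -22481/175720004/32355 = -22481*32355/175720004 = -727372755/175720004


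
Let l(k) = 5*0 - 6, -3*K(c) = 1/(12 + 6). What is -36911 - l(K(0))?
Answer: -36905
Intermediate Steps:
K(c) = -1/54 (K(c) = -1/(3*(12 + 6)) = -1/3/18 = -1/3*1/18 = -1/54)
l(k) = -6 (l(k) = 0 - 6 = -6)
-36911 - l(K(0)) = -36911 - 1*(-6) = -36911 + 6 = -36905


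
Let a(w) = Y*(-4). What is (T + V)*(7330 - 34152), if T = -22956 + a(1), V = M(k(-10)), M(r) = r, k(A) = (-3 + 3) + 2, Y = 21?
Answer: 617925236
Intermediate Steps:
k(A) = 2 (k(A) = 0 + 2 = 2)
V = 2
a(w) = -84 (a(w) = 21*(-4) = -84)
T = -23040 (T = -22956 - 84 = -23040)
(T + V)*(7330 - 34152) = (-23040 + 2)*(7330 - 34152) = -23038*(-26822) = 617925236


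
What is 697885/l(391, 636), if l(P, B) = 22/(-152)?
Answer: -53039260/11 ≈ -4.8218e+6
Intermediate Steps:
l(P, B) = -11/76 (l(P, B) = 22*(-1/152) = -11/76)
697885/l(391, 636) = 697885/(-11/76) = 697885*(-76/11) = -53039260/11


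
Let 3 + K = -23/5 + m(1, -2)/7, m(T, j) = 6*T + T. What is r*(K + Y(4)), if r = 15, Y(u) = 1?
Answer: -84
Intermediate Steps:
m(T, j) = 7*T
K = -33/5 (K = -3 + (-23/5 + (7*1)/7) = -3 + (-23*⅕ + 7*(⅐)) = -3 + (-23/5 + 1) = -3 - 18/5 = -33/5 ≈ -6.6000)
r*(K + Y(4)) = 15*(-33/5 + 1) = 15*(-28/5) = -84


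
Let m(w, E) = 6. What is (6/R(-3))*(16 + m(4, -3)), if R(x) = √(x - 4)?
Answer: -132*I*√7/7 ≈ -49.891*I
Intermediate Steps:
R(x) = √(-4 + x)
(6/R(-3))*(16 + m(4, -3)) = (6/(√(-4 - 3)))*(16 + 6) = (6/(√(-7)))*22 = (6/((I*√7)))*22 = (6*(-I*√7/7))*22 = -6*I*√7/7*22 = -132*I*√7/7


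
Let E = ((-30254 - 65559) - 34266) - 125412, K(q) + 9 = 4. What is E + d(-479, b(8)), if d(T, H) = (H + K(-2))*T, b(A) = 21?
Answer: -263155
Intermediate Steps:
K(q) = -5 (K(q) = -9 + 4 = -5)
d(T, H) = T*(-5 + H) (d(T, H) = (H - 5)*T = (-5 + H)*T = T*(-5 + H))
E = -255491 (E = (-95813 - 34266) - 125412 = -130079 - 125412 = -255491)
E + d(-479, b(8)) = -255491 - 479*(-5 + 21) = -255491 - 479*16 = -255491 - 7664 = -263155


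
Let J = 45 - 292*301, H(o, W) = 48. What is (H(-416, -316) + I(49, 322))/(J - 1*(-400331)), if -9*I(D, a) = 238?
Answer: 97/1406178 ≈ 6.8981e-5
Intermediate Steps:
I(D, a) = -238/9 (I(D, a) = -1/9*238 = -238/9)
J = -87847 (J = 45 - 87892 = -87847)
(H(-416, -316) + I(49, 322))/(J - 1*(-400331)) = (48 - 238/9)/(-87847 - 1*(-400331)) = 194/(9*(-87847 + 400331)) = (194/9)/312484 = (194/9)*(1/312484) = 97/1406178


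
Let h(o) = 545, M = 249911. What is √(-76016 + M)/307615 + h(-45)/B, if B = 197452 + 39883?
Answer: 109/47467 + √173895/307615 ≈ 0.0036519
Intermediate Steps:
B = 237335
√(-76016 + M)/307615 + h(-45)/B = √(-76016 + 249911)/307615 + 545/237335 = √173895*(1/307615) + 545*(1/237335) = √173895/307615 + 109/47467 = 109/47467 + √173895/307615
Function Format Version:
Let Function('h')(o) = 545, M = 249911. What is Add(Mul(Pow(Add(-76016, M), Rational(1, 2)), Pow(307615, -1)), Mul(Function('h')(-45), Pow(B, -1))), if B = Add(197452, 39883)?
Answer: Add(Rational(109, 47467), Mul(Rational(1, 307615), Pow(173895, Rational(1, 2)))) ≈ 0.0036519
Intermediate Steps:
B = 237335
Add(Mul(Pow(Add(-76016, M), Rational(1, 2)), Pow(307615, -1)), Mul(Function('h')(-45), Pow(B, -1))) = Add(Mul(Pow(Add(-76016, 249911), Rational(1, 2)), Pow(307615, -1)), Mul(545, Pow(237335, -1))) = Add(Mul(Pow(173895, Rational(1, 2)), Rational(1, 307615)), Mul(545, Rational(1, 237335))) = Add(Mul(Rational(1, 307615), Pow(173895, Rational(1, 2))), Rational(109, 47467)) = Add(Rational(109, 47467), Mul(Rational(1, 307615), Pow(173895, Rational(1, 2))))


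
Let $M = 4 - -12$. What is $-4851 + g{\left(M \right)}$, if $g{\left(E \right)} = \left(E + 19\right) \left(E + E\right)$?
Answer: $-3731$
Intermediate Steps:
$M = 16$ ($M = 4 + 12 = 16$)
$g{\left(E \right)} = 2 E \left(19 + E\right)$ ($g{\left(E \right)} = \left(19 + E\right) 2 E = 2 E \left(19 + E\right)$)
$-4851 + g{\left(M \right)} = -4851 + 2 \cdot 16 \left(19 + 16\right) = -4851 + 2 \cdot 16 \cdot 35 = -4851 + 1120 = -3731$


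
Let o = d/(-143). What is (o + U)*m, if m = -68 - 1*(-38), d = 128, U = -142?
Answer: 613020/143 ≈ 4286.9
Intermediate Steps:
o = -128/143 (o = 128/(-143) = 128*(-1/143) = -128/143 ≈ -0.89511)
m = -30 (m = -68 + 38 = -30)
(o + U)*m = (-128/143 - 142)*(-30) = -20434/143*(-30) = 613020/143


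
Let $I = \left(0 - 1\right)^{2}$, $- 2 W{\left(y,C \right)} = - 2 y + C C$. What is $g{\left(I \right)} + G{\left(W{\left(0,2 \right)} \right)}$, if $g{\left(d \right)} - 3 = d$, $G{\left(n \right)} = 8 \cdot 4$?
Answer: $36$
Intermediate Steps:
$W{\left(y,C \right)} = y - \frac{C^{2}}{2}$ ($W{\left(y,C \right)} = - \frac{- 2 y + C C}{2} = - \frac{- 2 y + C^{2}}{2} = - \frac{C^{2} - 2 y}{2} = y - \frac{C^{2}}{2}$)
$I = 1$ ($I = \left(-1\right)^{2} = 1$)
$G{\left(n \right)} = 32$
$g{\left(d \right)} = 3 + d$
$g{\left(I \right)} + G{\left(W{\left(0,2 \right)} \right)} = \left(3 + 1\right) + 32 = 4 + 32 = 36$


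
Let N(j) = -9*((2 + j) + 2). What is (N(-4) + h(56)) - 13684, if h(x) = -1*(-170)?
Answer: -13514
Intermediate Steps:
N(j) = -36 - 9*j (N(j) = -9*(4 + j) = -36 - 9*j)
h(x) = 170
(N(-4) + h(56)) - 13684 = ((-36 - 9*(-4)) + 170) - 13684 = ((-36 + 36) + 170) - 13684 = (0 + 170) - 13684 = 170 - 13684 = -13514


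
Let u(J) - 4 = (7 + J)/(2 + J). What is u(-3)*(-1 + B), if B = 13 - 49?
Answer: 0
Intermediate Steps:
u(J) = 4 + (7 + J)/(2 + J)
B = -36
u(-3)*(-1 + B) = (5*(3 - 3)/(2 - 3))*(-1 - 36) = (5*0/(-1))*(-37) = (5*(-1)*0)*(-37) = 0*(-37) = 0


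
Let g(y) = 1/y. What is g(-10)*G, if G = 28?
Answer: -14/5 ≈ -2.8000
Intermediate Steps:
g(-10)*G = 28/(-10) = -⅒*28 = -14/5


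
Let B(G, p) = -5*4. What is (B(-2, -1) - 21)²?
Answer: 1681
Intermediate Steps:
B(G, p) = -20
(B(-2, -1) - 21)² = (-20 - 21)² = (-41)² = 1681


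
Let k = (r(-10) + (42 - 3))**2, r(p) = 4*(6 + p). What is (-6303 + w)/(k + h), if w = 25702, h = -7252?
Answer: -19399/6723 ≈ -2.8855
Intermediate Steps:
r(p) = 24 + 4*p
k = 529 (k = ((24 + 4*(-10)) + (42 - 3))**2 = ((24 - 40) + 39)**2 = (-16 + 39)**2 = 23**2 = 529)
(-6303 + w)/(k + h) = (-6303 + 25702)/(529 - 7252) = 19399/(-6723) = 19399*(-1/6723) = -19399/6723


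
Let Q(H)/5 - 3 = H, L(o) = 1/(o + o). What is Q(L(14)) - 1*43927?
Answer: -1229531/28 ≈ -43912.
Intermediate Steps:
L(o) = 1/(2*o)
Q(H) = 15 + 5*H
Q(L(14)) - 1*43927 = (15 + 5*((1/2)/14)) - 1*43927 = (15 + 5*((1/2)*(1/14))) - 43927 = (15 + 5*(1/28)) - 43927 = (15 + 5/28) - 43927 = 425/28 - 43927 = -1229531/28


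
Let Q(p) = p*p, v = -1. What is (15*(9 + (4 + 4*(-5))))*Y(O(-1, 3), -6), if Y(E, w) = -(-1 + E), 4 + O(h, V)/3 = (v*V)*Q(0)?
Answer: -1365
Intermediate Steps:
Q(p) = p²
O(h, V) = -12 (O(h, V) = -12 + 3*(-V*0²) = -12 + 3*(-V*0) = -12 + 3*0 = -12 + 0 = -12)
Y(E, w) = 1 - E
(15*(9 + (4 + 4*(-5))))*Y(O(-1, 3), -6) = (15*(9 + (4 + 4*(-5))))*(1 - 1*(-12)) = (15*(9 + (4 - 20)))*(1 + 12) = (15*(9 - 16))*13 = (15*(-7))*13 = -105*13 = -1365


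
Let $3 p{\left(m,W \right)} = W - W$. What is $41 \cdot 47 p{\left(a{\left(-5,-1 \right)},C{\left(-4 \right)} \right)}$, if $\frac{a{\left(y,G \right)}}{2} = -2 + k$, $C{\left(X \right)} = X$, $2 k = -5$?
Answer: $0$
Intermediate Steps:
$k = - \frac{5}{2}$ ($k = \frac{1}{2} \left(-5\right) = - \frac{5}{2} \approx -2.5$)
$a{\left(y,G \right)} = -9$ ($a{\left(y,G \right)} = 2 \left(-2 - \frac{5}{2}\right) = 2 \left(- \frac{9}{2}\right) = -9$)
$p{\left(m,W \right)} = 0$ ($p{\left(m,W \right)} = \frac{W - W}{3} = \frac{1}{3} \cdot 0 = 0$)
$41 \cdot 47 p{\left(a{\left(-5,-1 \right)},C{\left(-4 \right)} \right)} = 41 \cdot 47 \cdot 0 = 1927 \cdot 0 = 0$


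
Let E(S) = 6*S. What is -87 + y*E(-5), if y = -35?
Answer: 963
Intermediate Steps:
-87 + y*E(-5) = -87 - 210*(-5) = -87 - 35*(-30) = -87 + 1050 = 963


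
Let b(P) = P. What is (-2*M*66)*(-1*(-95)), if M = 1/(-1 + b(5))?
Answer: -3135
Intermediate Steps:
M = ¼ (M = 1/(-1 + 5) = 1/4 = ¼ ≈ 0.25000)
(-2*M*66)*(-1*(-95)) = (-2*(¼)*66)*(-1*(-95)) = (-1/2*66)*95 = (-1*½*66)*95 = -½*66*95 = -33*95 = -3135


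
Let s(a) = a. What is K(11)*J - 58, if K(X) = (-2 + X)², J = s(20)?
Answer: 1562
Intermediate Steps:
J = 20
K(11)*J - 58 = (-2 + 11)²*20 - 58 = 9²*20 - 58 = 81*20 - 58 = 1620 - 58 = 1562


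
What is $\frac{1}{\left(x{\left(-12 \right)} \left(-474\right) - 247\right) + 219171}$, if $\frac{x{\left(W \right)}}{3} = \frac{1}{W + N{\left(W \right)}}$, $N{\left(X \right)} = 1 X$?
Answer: $\frac{4}{875933} \approx 4.5666 \cdot 10^{-6}$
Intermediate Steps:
$N{\left(X \right)} = X$
$x{\left(W \right)} = \frac{3}{2 W}$ ($x{\left(W \right)} = \frac{3}{W + W} = \frac{3}{2 W}$)
$\frac{1}{\left(x{\left(-12 \right)} \left(-474\right) - 247\right) + 219171} = \frac{1}{\left(\frac{3}{2 \left(-12\right)} \left(-474\right) - 247\right) + 219171} = \frac{1}{\left(\frac{3}{2} \left(- \frac{1}{12}\right) \left(-474\right) - 247\right) + 219171} = \frac{1}{\left(\left(- \frac{1}{8}\right) \left(-474\right) - 247\right) + 219171} = \frac{1}{\left(\frac{237}{4} - 247\right) + 219171} = \frac{1}{- \frac{751}{4} + 219171} = \frac{1}{\frac{875933}{4}} = \frac{4}{875933}$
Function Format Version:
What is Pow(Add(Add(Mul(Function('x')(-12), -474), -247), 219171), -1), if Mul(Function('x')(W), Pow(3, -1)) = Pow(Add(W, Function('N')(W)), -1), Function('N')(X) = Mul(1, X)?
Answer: Rational(4, 875933) ≈ 4.5666e-6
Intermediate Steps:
Function('N')(X) = X
Function('x')(W) = Mul(Rational(3, 2), Pow(W, -1)) (Function('x')(W) = Mul(3, Pow(Add(W, W), -1)) = Mul(3, Pow(Mul(2, W), -1)) = Mul(3, Mul(Rational(1, 2), Pow(W, -1))) = Mul(Rational(3, 2), Pow(W, -1)))
Pow(Add(Add(Mul(Function('x')(-12), -474), -247), 219171), -1) = Pow(Add(Add(Mul(Mul(Rational(3, 2), Pow(-12, -1)), -474), -247), 219171), -1) = Pow(Add(Add(Mul(Mul(Rational(3, 2), Rational(-1, 12)), -474), -247), 219171), -1) = Pow(Add(Add(Mul(Rational(-1, 8), -474), -247), 219171), -1) = Pow(Add(Add(Rational(237, 4), -247), 219171), -1) = Pow(Add(Rational(-751, 4), 219171), -1) = Pow(Rational(875933, 4), -1) = Rational(4, 875933)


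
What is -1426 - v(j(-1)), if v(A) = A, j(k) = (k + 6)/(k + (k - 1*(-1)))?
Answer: -1421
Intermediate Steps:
j(k) = (6 + k)/(1 + 2*k) (j(k) = (6 + k)/(k + (k + 1)) = (6 + k)/(k + (1 + k)) = (6 + k)/(1 + 2*k))
-1426 - v(j(-1)) = -1426 - (6 - 1)/(1 + 2*(-1)) = -1426 - 5/(1 - 2) = -1426 - 5/(-1) = -1426 - (-1)*5 = -1426 - 1*(-5) = -1426 + 5 = -1421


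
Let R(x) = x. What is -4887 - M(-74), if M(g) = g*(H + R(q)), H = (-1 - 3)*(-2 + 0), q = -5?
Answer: -4665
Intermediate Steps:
H = 8 (H = -4*(-2) = 8)
M(g) = 3*g (M(g) = g*(8 - 5) = g*3 = 3*g)
-4887 - M(-74) = -4887 - 3*(-74) = -4887 - 1*(-222) = -4887 + 222 = -4665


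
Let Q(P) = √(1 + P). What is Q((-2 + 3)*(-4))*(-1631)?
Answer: -1631*I*√3 ≈ -2825.0*I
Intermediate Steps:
Q((-2 + 3)*(-4))*(-1631) = √(1 + (-2 + 3)*(-4))*(-1631) = √(1 + 1*(-4))*(-1631) = √(1 - 4)*(-1631) = √(-3)*(-1631) = (I*√3)*(-1631) = -1631*I*√3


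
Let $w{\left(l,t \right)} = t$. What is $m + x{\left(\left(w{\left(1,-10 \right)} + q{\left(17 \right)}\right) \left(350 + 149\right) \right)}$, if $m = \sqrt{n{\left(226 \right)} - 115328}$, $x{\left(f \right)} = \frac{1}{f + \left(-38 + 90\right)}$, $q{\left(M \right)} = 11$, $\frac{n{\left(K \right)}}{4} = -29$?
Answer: $\frac{1}{551} + 14 i \sqrt{589} \approx 0.0018149 + 339.77 i$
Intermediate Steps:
$n{\left(K \right)} = -116$ ($n{\left(K \right)} = 4 \left(-29\right) = -116$)
$x{\left(f \right)} = \frac{1}{52 + f}$ ($x{\left(f \right)} = \frac{1}{f + 52} = \frac{1}{52 + f}$)
$m = 14 i \sqrt{589}$ ($m = \sqrt{-116 - 115328} = \sqrt{-115444} = 14 i \sqrt{589} \approx 339.77 i$)
$m + x{\left(\left(w{\left(1,-10 \right)} + q{\left(17 \right)}\right) \left(350 + 149\right) \right)} = 14 i \sqrt{589} + \frac{1}{52 + \left(-10 + 11\right) \left(350 + 149\right)} = 14 i \sqrt{589} + \frac{1}{52 + 1 \cdot 499} = 14 i \sqrt{589} + \frac{1}{52 + 499} = 14 i \sqrt{589} + \frac{1}{551} = \frac{1}{551} + 14 i \sqrt{589}$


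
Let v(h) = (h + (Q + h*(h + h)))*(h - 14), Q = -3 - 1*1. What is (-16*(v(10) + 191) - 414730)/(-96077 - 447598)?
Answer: 36782/49425 ≈ 0.74420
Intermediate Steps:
Q = -4 (Q = -3 - 1 = -4)
v(h) = (-14 + h)*(-4 + h + 2*h**2) (v(h) = (h + (-4 + h*(h + h)))*(h - 14) = (h + (-4 + h*(2*h)))*(-14 + h) = (h + (-4 + 2*h**2))*(-14 + h) = (-4 + h + 2*h**2)*(-14 + h) = (-14 + h)*(-4 + h + 2*h**2))
(-16*(v(10) + 191) - 414730)/(-96077 - 447598) = (-16*((56 - 27*10**2 - 18*10 + 2*10**3) + 191) - 414730)/(-96077 - 447598) = (-16*((56 - 27*100 - 180 + 2*1000) + 191) - 414730)/(-543675) = (-16*((56 - 2700 - 180 + 2000) + 191) - 414730)*(-1/543675) = (-16*(-824 + 191) - 414730)*(-1/543675) = (-16*(-633) - 414730)*(-1/543675) = (10128 - 414730)*(-1/543675) = -404602*(-1/543675) = 36782/49425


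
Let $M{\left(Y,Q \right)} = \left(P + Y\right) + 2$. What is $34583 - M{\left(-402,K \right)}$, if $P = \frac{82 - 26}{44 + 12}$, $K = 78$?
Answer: $34982$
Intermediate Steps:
$P = 1$ ($P = \frac{56}{56} = 56 \cdot \frac{1}{56} = 1$)
$M{\left(Y,Q \right)} = 3 + Y$ ($M{\left(Y,Q \right)} = \left(1 + Y\right) + 2 = 3 + Y$)
$34583 - M{\left(-402,K \right)} = 34583 - \left(3 - 402\right) = 34583 - -399 = 34583 + 399 = 34982$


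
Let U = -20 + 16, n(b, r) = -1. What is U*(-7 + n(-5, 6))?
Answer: 32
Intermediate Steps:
U = -4
U*(-7 + n(-5, 6)) = -4*(-7 - 1) = -4*(-8) = 32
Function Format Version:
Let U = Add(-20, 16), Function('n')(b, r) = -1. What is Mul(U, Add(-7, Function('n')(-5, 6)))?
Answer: 32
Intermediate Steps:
U = -4
Mul(U, Add(-7, Function('n')(-5, 6))) = Mul(-4, Add(-7, -1)) = Mul(-4, -8) = 32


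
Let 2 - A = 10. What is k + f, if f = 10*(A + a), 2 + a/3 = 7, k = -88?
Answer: -18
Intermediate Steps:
A = -8 (A = 2 - 1*10 = 2 - 10 = -8)
a = 15 (a = -6 + 3*7 = -6 + 21 = 15)
f = 70 (f = 10*(-8 + 15) = 10*7 = 70)
k + f = -88 + 70 = -18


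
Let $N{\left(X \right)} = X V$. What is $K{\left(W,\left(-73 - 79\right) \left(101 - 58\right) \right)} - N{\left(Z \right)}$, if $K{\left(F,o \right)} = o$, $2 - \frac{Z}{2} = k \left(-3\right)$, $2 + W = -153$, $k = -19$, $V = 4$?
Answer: $-6096$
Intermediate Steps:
$W = -155$ ($W = -2 - 153 = -155$)
$Z = -110$ ($Z = 4 - 2 \left(\left(-19\right) \left(-3\right)\right) = 4 - 114 = -110$)
$N{\left(X \right)} = 4 X$ ($N{\left(X \right)} = X 4 = 4 X$)
$K{\left(W,\left(-73 - 79\right) \left(101 - 58\right) \right)} - N{\left(Z \right)} = \left(-73 - 79\right) \left(101 - 58\right) - 4 \left(-110\right) = \left(-152\right) 43 - -440 = -6536 + 440 = -6096$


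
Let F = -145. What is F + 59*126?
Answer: 7289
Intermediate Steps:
F + 59*126 = -145 + 59*126 = -145 + 7434 = 7289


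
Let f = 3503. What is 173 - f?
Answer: -3330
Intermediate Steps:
173 - f = 173 - 1*3503 = 173 - 3503 = -3330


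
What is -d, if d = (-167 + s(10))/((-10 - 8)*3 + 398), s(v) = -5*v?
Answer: 217/344 ≈ 0.63081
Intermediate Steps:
d = -217/344 (d = (-167 - 5*10)/((-10 - 8)*3 + 398) = (-167 - 50)/(-18*3 + 398) = -217/(-54 + 398) = -217/344 ≈ -0.63081)
-d = -1*(-217/344) = 217/344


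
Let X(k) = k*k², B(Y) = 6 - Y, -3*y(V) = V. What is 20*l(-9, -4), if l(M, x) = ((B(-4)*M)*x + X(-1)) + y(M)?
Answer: 7240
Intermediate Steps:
y(V) = -V/3
X(k) = k³
l(M, x) = -1 - M/3 + 10*M*x (l(M, x) = (((6 - 1*(-4))*M)*x + (-1)³) - M/3 = (((6 + 4)*M)*x - 1) - M/3 = ((10*M)*x - 1) - M/3 = (10*M*x - 1) - M/3 = (-1 + 10*M*x) - M/3 = -1 - M/3 + 10*M*x)
20*l(-9, -4) = 20*(-1 - ⅓*(-9) + 10*(-9)*(-4)) = 20*(-1 + 3 + 360) = 20*362 = 7240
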